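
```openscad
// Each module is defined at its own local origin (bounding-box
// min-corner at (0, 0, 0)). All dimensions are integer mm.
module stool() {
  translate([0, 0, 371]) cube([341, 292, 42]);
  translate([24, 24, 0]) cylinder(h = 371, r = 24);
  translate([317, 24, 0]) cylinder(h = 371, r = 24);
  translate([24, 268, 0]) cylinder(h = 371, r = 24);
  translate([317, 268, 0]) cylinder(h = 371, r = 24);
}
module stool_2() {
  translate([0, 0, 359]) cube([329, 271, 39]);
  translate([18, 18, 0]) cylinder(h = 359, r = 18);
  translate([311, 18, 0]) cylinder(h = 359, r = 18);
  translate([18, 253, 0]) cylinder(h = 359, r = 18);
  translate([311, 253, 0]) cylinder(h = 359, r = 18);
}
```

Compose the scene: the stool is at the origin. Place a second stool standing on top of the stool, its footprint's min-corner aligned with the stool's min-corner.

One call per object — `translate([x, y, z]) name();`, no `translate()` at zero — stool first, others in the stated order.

stool();
translate([0, 0, 413]) stool_2();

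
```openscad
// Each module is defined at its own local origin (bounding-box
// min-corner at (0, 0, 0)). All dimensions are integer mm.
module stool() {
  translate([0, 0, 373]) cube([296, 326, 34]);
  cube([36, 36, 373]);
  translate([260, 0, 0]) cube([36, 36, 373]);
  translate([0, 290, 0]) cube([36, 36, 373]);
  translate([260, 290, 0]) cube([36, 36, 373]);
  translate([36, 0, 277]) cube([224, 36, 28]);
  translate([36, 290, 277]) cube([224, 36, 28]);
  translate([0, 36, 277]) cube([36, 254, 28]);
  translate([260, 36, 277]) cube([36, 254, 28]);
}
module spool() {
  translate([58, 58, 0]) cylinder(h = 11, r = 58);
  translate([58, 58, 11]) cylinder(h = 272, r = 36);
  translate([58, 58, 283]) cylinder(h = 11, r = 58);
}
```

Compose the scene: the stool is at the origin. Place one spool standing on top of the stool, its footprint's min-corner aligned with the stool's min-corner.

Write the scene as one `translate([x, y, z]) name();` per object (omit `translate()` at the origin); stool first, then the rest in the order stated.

stool();
translate([0, 0, 407]) spool();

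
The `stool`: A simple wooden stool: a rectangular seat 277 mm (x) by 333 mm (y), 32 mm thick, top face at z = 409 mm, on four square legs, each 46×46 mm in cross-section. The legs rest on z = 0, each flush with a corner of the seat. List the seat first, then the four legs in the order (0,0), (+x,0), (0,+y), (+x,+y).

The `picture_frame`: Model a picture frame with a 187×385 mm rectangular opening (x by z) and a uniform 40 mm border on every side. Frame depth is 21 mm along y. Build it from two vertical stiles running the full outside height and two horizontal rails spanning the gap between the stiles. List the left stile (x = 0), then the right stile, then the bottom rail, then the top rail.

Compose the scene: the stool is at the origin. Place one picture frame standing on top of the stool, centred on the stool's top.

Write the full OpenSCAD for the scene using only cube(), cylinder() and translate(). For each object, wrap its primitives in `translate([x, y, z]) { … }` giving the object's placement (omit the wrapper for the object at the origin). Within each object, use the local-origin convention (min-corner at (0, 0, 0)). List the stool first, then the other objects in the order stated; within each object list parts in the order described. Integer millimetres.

translate([0, 0, 377]) cube([277, 333, 32]);
cube([46, 46, 377]);
translate([231, 0, 0]) cube([46, 46, 377]);
translate([0, 287, 0]) cube([46, 46, 377]);
translate([231, 287, 0]) cube([46, 46, 377]);
translate([5, 156, 409]) {
  cube([40, 21, 465]);
  translate([227, 0, 0]) cube([40, 21, 465]);
  translate([40, 0, 0]) cube([187, 21, 40]);
  translate([40, 0, 425]) cube([187, 21, 40]);
}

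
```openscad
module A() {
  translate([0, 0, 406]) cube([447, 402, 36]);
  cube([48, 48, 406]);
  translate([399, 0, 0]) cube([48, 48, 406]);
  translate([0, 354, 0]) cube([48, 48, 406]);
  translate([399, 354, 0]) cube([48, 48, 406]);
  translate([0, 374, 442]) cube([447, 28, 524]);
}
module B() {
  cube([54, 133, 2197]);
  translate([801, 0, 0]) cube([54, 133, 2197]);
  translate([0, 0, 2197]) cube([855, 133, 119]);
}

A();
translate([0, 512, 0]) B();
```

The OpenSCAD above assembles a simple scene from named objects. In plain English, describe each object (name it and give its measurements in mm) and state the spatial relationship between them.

A is a chair. The seat is a 447×402×36 mm slab with its top at z = 442 mm, on four 48×48 mm corner legs (flush with the seat edges, standing on z = 0). A flat backrest 28 mm thick, 524 mm tall, spans the full seat width and rises from the seat top along its +y edge, rear face flush with the rear of the seat.

B is a door frame. The clear opening is 747 mm wide and 2197 mm high. Two 54 mm wide jambs, 133 mm deep, stand either side of the opening from the floor to the top of the opening. A 119 mm thick head sits across the top of both jambs, spanning the full outside width of the frame.

The door frame is on the floor beside the chair on its +y side.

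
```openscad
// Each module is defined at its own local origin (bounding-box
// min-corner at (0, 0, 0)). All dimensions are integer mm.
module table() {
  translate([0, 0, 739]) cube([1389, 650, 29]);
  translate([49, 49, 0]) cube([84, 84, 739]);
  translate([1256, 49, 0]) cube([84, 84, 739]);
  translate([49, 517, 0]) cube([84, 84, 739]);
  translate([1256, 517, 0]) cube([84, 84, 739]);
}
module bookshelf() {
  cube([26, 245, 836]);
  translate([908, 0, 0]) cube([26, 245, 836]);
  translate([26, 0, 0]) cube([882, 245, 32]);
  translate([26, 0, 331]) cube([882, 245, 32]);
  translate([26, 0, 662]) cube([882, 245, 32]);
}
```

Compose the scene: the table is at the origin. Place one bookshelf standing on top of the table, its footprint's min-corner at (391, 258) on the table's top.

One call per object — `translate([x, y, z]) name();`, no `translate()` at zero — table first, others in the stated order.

table();
translate([391, 258, 768]) bookshelf();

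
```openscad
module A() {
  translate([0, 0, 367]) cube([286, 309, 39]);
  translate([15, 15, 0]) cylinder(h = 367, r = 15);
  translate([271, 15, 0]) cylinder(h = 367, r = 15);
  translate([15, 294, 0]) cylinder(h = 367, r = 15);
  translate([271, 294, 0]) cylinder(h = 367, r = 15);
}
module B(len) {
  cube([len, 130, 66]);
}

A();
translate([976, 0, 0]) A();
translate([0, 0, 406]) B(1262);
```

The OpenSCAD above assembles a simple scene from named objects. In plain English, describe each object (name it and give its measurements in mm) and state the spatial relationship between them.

A is a four-legged stool. The seat is a 286×309×39 mm slab whose top surface is at z = 406 mm; four round legs, each 30 mm in diameter, run from the floor (z = 0) to the underside of the seat, each leg's axis is inset half a diameter from the nearest pair of seat edges (so the leg's bounding box is flush with the corner).

B is a rectangular beam 1262 mm long (x), 130 mm deep (y), 66 mm thick (z).

The beam spans the tops of two stools placed 690 mm apart, resting at z = 406 mm.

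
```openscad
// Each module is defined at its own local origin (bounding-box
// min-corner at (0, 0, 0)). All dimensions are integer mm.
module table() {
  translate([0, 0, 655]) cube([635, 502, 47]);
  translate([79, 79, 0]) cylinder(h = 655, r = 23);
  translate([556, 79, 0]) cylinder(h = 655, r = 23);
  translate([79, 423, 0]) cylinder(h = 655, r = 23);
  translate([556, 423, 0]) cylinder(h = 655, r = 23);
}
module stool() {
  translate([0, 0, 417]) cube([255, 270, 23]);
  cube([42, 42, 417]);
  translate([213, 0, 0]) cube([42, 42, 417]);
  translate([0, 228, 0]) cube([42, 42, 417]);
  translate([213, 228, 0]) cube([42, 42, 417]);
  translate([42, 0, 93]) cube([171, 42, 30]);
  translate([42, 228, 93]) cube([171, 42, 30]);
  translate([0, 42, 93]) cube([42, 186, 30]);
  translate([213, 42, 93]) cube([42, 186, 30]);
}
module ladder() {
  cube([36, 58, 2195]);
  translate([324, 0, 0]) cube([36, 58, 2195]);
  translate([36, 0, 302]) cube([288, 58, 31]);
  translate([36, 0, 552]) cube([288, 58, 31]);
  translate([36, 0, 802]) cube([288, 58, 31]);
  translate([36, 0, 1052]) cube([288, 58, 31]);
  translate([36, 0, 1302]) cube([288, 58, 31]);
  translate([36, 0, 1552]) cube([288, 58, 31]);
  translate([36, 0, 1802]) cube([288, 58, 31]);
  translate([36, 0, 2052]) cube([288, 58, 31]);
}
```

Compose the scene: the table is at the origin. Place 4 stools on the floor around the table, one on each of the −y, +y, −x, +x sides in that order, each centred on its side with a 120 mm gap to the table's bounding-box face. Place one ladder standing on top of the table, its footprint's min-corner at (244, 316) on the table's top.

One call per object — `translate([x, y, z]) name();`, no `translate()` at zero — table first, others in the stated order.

table();
translate([190, -390, 0]) stool();
translate([190, 622, 0]) stool();
translate([-375, 116, 0]) stool();
translate([755, 116, 0]) stool();
translate([244, 316, 702]) ladder();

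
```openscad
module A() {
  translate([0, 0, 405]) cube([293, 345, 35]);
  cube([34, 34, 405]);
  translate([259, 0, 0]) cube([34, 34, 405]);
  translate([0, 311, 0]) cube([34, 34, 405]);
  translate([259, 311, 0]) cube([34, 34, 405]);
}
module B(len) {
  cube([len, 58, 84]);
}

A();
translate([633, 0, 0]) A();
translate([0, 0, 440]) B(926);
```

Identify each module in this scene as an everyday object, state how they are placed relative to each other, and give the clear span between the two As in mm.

Second stool starts at x = 633; first ends at x = 293; clear span = 633 − 293 = 340 mm.

A is a stool. B is a beam. A beam spans the tops of two stools. The clear span between the two stools is 340 mm.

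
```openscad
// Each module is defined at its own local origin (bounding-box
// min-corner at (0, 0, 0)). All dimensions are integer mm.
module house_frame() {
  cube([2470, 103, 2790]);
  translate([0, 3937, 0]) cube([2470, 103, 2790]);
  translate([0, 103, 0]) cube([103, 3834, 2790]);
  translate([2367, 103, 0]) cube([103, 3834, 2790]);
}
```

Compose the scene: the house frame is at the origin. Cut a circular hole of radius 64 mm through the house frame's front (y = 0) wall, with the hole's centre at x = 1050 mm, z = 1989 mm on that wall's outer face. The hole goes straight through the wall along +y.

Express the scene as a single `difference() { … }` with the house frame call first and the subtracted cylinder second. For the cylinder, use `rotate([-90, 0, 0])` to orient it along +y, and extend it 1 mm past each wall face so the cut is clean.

difference() {
  house_frame();
  translate([1050, -1, 1989]) rotate([-90, 0, 0]) cylinder(h = 105, r = 64);
}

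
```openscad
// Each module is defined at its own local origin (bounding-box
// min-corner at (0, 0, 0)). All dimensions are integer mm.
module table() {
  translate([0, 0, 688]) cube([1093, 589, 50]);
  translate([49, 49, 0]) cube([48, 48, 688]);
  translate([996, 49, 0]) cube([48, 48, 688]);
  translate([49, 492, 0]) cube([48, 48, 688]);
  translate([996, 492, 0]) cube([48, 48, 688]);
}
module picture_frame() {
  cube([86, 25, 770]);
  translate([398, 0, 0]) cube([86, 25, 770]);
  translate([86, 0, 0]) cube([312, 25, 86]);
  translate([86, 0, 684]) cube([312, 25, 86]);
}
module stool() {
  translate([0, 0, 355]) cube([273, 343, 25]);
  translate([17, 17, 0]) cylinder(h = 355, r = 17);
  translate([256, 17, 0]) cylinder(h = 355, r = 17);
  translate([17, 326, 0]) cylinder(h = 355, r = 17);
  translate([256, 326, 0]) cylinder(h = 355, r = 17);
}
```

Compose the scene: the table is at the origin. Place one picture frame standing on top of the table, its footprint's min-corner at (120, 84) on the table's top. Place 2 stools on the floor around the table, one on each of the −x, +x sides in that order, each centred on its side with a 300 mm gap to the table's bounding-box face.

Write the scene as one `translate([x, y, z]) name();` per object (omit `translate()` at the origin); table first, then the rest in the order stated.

table();
translate([120, 84, 738]) picture_frame();
translate([-573, 123, 0]) stool();
translate([1393, 123, 0]) stool();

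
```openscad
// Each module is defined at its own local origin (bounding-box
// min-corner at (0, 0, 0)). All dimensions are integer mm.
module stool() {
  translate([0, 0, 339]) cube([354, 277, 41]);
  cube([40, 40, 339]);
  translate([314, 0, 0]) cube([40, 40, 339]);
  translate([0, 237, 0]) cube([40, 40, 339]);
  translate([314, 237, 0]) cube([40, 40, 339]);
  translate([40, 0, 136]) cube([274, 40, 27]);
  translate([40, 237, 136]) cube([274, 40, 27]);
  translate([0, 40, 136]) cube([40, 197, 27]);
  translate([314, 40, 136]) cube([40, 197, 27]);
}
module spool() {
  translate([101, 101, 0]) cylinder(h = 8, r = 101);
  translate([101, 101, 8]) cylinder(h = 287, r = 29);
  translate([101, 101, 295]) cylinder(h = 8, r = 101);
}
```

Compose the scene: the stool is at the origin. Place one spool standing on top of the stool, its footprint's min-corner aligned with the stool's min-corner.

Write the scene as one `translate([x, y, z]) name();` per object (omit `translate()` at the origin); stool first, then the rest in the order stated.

stool();
translate([0, 0, 380]) spool();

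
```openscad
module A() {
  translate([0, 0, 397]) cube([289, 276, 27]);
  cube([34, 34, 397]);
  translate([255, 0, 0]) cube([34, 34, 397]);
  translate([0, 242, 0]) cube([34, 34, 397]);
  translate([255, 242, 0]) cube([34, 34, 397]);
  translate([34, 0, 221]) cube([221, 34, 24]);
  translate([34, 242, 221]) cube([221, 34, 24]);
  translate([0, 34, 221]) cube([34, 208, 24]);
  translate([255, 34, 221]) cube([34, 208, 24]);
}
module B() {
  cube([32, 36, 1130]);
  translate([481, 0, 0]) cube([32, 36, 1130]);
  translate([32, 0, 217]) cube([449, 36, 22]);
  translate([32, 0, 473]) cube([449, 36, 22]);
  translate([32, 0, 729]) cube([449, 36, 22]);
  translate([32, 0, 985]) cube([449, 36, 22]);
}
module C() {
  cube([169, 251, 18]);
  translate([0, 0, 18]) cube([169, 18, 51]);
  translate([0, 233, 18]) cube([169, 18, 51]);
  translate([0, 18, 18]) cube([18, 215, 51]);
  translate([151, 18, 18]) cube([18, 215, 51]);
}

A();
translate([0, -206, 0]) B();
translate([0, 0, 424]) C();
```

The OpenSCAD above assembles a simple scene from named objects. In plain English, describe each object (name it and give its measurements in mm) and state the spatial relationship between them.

A is a four-legged stool. The seat is a 289×276×27 mm slab whose top surface is at z = 424 mm; four square legs, each 34×34 mm in cross-section, run from the floor (z = 0) to the underside of the seat, each flush with a corner of the seat. Four stretchers, 34 mm wide and 24 mm tall, connect adjacent legs with their undersides at z = 221 mm, each running between the inner faces of the legs it joins and aligned with the legs' outer faces on the other axis.

B is a wooden ladder with two side rails of 32×36 mm section and 1130 mm height, set 513 mm apart overall. Between them run 4 rectangular rungs (36 mm deep, 22 mm thick), front faces flush with the rails' −y face. The bottom of the first rung is 217 mm above the floor and each subsequent rung is 256 mm higher than the one below.

C is an open storage box with external size 169×251×69 mm and wall thickness 18 mm (the base is also 18 mm thick). The base covers the whole footprint; the four walls stand on the base, with the y-facing walls full-width and the x-facing walls fitting between their inner faces.

The ladder is on the floor beside the stool on its −y side. The open box is on top of the stool.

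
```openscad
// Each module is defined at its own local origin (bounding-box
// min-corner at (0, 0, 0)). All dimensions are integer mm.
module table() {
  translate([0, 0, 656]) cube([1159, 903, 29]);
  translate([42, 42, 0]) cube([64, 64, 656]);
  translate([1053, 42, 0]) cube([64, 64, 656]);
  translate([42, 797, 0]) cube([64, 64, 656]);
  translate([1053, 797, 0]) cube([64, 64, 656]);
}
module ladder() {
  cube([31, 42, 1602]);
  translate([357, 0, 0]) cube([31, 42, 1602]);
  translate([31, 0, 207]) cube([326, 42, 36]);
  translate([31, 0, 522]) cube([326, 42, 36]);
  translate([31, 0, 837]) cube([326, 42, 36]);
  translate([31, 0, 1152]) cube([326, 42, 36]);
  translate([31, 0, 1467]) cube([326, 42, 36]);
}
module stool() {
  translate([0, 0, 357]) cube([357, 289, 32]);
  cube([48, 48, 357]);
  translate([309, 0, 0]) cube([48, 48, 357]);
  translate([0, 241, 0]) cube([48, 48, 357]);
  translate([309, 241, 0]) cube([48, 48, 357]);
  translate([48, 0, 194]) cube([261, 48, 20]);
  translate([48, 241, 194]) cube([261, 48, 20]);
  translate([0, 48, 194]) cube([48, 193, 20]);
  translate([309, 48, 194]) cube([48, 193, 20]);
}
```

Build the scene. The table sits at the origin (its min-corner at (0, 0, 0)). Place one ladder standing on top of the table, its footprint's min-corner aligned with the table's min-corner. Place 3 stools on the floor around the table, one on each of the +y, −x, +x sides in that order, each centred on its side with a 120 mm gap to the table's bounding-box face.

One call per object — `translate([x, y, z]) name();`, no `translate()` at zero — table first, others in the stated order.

table();
translate([0, 0, 685]) ladder();
translate([401, 1023, 0]) stool();
translate([-477, 307, 0]) stool();
translate([1279, 307, 0]) stool();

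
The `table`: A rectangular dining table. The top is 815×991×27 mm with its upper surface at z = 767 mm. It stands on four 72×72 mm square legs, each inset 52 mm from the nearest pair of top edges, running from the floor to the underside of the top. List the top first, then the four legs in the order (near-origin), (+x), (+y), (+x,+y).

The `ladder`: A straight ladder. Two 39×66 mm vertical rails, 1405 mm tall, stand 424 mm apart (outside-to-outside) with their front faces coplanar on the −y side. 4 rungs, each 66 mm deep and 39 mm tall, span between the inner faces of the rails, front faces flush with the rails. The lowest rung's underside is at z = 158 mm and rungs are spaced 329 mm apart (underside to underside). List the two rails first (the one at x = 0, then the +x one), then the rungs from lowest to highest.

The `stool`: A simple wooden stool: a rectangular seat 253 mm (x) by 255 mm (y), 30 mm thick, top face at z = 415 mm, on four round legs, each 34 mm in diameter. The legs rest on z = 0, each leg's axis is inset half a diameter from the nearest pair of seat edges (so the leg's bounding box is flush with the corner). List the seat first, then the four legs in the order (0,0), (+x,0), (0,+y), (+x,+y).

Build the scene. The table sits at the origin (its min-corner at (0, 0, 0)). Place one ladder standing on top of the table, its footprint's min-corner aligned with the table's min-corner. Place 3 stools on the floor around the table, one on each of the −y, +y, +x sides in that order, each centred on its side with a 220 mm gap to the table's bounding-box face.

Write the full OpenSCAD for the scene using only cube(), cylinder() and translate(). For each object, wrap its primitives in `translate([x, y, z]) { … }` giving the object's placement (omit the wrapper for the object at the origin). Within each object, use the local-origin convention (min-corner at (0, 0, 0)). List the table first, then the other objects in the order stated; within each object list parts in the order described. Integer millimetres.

translate([0, 0, 740]) cube([815, 991, 27]);
translate([52, 52, 0]) cube([72, 72, 740]);
translate([691, 52, 0]) cube([72, 72, 740]);
translate([52, 867, 0]) cube([72, 72, 740]);
translate([691, 867, 0]) cube([72, 72, 740]);
translate([0, 0, 767]) {
  cube([39, 66, 1405]);
  translate([385, 0, 0]) cube([39, 66, 1405]);
  translate([39, 0, 158]) cube([346, 66, 39]);
  translate([39, 0, 487]) cube([346, 66, 39]);
  translate([39, 0, 816]) cube([346, 66, 39]);
  translate([39, 0, 1145]) cube([346, 66, 39]);
}
translate([281, -475, 0]) {
  translate([0, 0, 385]) cube([253, 255, 30]);
  translate([17, 17, 0]) cylinder(h = 385, r = 17);
  translate([236, 17, 0]) cylinder(h = 385, r = 17);
  translate([17, 238, 0]) cylinder(h = 385, r = 17);
  translate([236, 238, 0]) cylinder(h = 385, r = 17);
}
translate([281, 1211, 0]) {
  translate([0, 0, 385]) cube([253, 255, 30]);
  translate([17, 17, 0]) cylinder(h = 385, r = 17);
  translate([236, 17, 0]) cylinder(h = 385, r = 17);
  translate([17, 238, 0]) cylinder(h = 385, r = 17);
  translate([236, 238, 0]) cylinder(h = 385, r = 17);
}
translate([1035, 368, 0]) {
  translate([0, 0, 385]) cube([253, 255, 30]);
  translate([17, 17, 0]) cylinder(h = 385, r = 17);
  translate([236, 17, 0]) cylinder(h = 385, r = 17);
  translate([17, 238, 0]) cylinder(h = 385, r = 17);
  translate([236, 238, 0]) cylinder(h = 385, r = 17);
}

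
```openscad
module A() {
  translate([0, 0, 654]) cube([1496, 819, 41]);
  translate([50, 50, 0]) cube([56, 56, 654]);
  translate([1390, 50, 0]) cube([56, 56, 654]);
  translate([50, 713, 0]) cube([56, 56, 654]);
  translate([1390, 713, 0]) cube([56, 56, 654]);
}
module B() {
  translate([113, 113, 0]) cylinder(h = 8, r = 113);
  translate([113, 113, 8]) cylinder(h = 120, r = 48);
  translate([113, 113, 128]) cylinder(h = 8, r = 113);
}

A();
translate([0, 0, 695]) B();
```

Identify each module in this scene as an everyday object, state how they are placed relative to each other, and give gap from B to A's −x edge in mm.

A is a table. B is a spool. The spool is on top of the table. The gap from the spool to the table's −x edge is 0 mm.

The spool's min-x is at 0; the table's min-x is 0; gap = 0 mm.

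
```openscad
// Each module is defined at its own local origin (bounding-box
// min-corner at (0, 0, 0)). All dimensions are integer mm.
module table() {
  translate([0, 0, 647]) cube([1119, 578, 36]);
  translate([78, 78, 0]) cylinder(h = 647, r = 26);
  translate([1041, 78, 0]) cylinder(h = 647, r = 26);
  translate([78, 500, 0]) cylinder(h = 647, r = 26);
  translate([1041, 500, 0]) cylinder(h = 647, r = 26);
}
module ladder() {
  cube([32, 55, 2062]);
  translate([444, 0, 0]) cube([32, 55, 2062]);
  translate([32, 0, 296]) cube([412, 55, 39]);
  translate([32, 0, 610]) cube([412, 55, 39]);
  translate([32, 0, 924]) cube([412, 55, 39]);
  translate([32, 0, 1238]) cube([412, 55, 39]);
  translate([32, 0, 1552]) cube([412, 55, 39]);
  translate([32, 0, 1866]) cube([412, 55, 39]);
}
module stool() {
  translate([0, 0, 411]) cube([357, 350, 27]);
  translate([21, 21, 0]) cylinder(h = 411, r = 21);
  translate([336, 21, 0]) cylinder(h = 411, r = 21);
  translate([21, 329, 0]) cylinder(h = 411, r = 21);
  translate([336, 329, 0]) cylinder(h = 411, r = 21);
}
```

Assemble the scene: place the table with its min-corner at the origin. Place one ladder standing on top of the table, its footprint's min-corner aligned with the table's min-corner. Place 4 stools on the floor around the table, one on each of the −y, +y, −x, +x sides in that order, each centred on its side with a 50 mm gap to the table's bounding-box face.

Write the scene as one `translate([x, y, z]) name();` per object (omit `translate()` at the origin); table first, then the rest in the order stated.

table();
translate([0, 0, 683]) ladder();
translate([381, -400, 0]) stool();
translate([381, 628, 0]) stool();
translate([-407, 114, 0]) stool();
translate([1169, 114, 0]) stool();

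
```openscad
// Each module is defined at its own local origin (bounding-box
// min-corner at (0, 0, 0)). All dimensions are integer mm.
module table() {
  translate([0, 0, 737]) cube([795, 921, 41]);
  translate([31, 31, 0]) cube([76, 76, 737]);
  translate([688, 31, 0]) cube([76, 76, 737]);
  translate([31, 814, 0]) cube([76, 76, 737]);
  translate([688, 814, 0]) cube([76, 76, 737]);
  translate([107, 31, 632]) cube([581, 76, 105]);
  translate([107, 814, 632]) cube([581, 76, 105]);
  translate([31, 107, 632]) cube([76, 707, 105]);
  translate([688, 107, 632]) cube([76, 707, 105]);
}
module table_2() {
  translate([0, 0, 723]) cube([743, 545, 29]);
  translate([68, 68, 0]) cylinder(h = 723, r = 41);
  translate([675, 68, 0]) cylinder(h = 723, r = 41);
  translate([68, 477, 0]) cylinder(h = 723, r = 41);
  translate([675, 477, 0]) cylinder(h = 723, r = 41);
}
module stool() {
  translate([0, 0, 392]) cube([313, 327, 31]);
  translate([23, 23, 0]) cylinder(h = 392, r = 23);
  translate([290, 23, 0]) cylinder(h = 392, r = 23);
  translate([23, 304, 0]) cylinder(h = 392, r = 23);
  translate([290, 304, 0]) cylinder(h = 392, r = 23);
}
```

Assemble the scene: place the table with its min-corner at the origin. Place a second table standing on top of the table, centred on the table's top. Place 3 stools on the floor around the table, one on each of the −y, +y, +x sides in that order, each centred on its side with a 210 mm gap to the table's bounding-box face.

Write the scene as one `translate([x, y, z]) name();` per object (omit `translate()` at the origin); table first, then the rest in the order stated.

table();
translate([26, 188, 778]) table_2();
translate([241, -537, 0]) stool();
translate([241, 1131, 0]) stool();
translate([1005, 297, 0]) stool();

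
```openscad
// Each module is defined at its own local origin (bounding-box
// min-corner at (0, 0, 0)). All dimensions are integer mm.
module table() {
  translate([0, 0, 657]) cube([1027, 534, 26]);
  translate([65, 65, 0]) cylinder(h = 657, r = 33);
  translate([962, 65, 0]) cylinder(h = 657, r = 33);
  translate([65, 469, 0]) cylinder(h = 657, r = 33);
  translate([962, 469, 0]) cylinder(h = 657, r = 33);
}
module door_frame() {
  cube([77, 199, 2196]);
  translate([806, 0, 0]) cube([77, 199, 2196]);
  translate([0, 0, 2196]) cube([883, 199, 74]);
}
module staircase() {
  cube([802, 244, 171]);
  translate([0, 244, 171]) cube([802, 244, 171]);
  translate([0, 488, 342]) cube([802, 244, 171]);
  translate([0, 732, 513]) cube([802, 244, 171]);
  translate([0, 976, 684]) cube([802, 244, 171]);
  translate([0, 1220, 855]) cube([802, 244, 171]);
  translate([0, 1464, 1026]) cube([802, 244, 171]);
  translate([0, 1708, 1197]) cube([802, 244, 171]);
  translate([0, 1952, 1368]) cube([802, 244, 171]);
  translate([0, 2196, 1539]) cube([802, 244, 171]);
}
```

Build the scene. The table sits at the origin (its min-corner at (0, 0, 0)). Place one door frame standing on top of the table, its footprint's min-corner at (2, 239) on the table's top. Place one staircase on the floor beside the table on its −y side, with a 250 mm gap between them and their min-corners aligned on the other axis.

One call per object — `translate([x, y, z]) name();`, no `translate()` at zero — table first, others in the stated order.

table();
translate([2, 239, 683]) door_frame();
translate([0, -2690, 0]) staircase();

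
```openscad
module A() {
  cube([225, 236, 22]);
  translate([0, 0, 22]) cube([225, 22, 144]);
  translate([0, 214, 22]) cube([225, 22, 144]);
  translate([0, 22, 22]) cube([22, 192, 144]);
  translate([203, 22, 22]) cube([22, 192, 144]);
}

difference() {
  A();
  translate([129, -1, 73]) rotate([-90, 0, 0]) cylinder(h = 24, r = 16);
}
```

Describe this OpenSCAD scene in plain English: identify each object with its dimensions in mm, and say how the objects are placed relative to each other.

A is an open storage box with external size 225×236×166 mm and wall thickness 22 mm (the base is also 22 mm thick). The base covers the whole footprint; the four walls stand on the base, with the y-facing walls full-width and the x-facing walls fitting between their inner faces.

The open box has a circular hole of radius 16 mm through its front wall, centred at (x = 129, z = 73).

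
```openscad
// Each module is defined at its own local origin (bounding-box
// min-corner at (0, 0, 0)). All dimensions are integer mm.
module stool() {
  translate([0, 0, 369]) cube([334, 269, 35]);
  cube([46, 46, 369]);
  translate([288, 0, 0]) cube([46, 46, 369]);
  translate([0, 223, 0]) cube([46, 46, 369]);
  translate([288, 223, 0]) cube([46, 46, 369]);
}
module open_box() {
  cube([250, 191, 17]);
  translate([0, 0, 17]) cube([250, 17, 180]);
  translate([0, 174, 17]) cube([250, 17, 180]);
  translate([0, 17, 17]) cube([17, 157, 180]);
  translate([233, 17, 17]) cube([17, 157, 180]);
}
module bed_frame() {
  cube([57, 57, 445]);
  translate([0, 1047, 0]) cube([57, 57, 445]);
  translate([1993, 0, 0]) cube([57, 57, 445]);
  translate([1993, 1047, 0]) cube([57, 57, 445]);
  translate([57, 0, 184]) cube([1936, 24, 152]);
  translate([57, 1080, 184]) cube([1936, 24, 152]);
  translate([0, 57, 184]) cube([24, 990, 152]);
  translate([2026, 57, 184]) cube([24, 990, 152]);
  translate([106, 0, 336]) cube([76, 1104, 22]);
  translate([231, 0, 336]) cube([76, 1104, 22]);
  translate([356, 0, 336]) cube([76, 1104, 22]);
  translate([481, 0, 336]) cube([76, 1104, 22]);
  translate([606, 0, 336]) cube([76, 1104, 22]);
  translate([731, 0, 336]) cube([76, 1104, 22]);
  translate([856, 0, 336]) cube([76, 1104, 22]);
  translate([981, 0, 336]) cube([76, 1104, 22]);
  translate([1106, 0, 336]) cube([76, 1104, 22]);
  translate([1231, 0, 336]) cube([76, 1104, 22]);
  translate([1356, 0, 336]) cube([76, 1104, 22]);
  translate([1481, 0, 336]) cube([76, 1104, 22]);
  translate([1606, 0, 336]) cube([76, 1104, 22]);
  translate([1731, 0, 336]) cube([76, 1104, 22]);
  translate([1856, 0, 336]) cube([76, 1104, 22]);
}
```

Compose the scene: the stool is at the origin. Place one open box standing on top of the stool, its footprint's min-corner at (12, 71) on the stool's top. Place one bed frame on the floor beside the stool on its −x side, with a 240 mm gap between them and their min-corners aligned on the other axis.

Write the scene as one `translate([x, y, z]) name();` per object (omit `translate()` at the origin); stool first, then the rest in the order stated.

stool();
translate([12, 71, 404]) open_box();
translate([-2290, 0, 0]) bed_frame();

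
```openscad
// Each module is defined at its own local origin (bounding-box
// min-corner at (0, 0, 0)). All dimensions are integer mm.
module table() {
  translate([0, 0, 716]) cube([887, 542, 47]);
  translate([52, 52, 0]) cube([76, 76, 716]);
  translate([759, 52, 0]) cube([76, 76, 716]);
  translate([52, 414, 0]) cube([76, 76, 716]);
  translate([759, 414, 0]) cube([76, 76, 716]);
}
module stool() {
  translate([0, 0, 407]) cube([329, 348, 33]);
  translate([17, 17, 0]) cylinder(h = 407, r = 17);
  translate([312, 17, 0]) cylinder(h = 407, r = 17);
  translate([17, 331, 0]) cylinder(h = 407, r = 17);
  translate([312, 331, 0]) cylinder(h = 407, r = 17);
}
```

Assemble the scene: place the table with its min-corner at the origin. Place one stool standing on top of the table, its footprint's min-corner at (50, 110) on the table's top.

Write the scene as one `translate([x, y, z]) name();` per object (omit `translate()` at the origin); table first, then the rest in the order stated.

table();
translate([50, 110, 763]) stool();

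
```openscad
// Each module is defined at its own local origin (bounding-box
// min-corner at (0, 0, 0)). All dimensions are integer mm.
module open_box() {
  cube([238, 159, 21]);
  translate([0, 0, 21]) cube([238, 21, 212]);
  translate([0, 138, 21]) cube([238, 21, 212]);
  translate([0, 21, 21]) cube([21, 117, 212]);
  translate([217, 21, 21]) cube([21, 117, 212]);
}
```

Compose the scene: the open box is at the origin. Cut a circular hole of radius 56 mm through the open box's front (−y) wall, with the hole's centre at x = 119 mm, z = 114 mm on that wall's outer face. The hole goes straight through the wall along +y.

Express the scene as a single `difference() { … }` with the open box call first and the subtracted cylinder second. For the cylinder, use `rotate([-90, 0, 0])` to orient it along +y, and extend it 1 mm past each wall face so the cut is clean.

difference() {
  open_box();
  translate([119, -1, 114]) rotate([-90, 0, 0]) cylinder(h = 23, r = 56);
}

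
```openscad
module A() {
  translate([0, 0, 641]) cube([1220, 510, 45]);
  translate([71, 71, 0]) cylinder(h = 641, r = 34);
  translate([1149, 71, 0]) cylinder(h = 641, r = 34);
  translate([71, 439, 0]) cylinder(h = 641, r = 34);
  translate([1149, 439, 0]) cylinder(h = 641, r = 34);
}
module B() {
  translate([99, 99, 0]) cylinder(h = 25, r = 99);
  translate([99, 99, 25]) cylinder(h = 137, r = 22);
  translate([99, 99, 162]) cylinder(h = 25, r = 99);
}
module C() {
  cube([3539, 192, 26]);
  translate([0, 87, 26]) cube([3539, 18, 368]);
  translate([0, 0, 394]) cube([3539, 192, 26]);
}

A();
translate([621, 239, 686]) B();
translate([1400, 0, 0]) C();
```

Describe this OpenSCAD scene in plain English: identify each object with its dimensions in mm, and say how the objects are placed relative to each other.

A is a table with a 1220×510 mm rectangular top, 45 mm thick, top surface at z = 686 mm, supported by four round legs of 68 mm diameter, each leg's bounding box inset 37 mm from the nearest pair of top edges, running from the floor.

B is a spool: two coaxial disc flanges of radius 99 mm and thickness 25 mm, joined by a core cylinder of radius 22 mm and height 137 mm. The lower flange rests on z = 0 and the three cylinders share a vertical axis.

C is an I-beam lying along x, 3539 mm long. Overall section height 420 mm. Two flanges 192 mm wide (y) and 26 mm thick, one on the floor and one at the top; a web 18 mm thick runs between them, centred on the flange width.

The spool is on top of the table. The I-beam is on the floor beside the table on its +x side.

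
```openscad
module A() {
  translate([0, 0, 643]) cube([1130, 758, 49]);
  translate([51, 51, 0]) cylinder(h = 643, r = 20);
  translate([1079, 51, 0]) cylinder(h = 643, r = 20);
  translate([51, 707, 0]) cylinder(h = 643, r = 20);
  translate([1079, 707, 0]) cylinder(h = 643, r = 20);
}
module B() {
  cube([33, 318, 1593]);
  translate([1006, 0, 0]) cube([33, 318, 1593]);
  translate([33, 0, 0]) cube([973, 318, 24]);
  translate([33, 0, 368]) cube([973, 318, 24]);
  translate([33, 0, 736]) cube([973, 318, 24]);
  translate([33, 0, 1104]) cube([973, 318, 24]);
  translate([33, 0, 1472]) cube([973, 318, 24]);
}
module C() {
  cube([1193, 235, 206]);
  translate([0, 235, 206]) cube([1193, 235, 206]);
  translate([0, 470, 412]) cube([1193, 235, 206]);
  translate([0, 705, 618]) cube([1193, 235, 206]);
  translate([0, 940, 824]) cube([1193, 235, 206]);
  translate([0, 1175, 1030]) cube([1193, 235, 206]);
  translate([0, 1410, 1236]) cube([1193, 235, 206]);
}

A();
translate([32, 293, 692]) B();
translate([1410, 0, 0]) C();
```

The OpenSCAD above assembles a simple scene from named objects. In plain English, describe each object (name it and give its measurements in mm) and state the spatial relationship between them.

A is a table: top 1130 mm (x) × 758 mm (y), 49 mm thick, upper face at z = 692 mm, on four round legs of 40 mm diameter, each leg's bounding box inset 31 mm from the nearest pair of top edges, running from z = 0 to the bottom of the top.

B is a bookshelf 1039 mm wide overall, 318 mm deep and 1593 mm tall. The two sides are 33 mm thick vertical panels. 5 horizontal shelves of 24 mm thickness span between the inner faces of the sides; the lowest shelf sits on the floor and shelves are stacked with a clear vertical gap of 344 mm between each pair.

C is a straight staircase of 7 solid steps. Each step is 1193 mm wide (x), 235 mm deep (y, the going) and 206 mm tall (the rise). The first step rests on the floor; each subsequent step sits one going further in +y and one rise higher in +z, directly behind and above the previous step with no overlap.

The bookshelf is on top of the table. The staircase is on the floor beside the table on its +x side.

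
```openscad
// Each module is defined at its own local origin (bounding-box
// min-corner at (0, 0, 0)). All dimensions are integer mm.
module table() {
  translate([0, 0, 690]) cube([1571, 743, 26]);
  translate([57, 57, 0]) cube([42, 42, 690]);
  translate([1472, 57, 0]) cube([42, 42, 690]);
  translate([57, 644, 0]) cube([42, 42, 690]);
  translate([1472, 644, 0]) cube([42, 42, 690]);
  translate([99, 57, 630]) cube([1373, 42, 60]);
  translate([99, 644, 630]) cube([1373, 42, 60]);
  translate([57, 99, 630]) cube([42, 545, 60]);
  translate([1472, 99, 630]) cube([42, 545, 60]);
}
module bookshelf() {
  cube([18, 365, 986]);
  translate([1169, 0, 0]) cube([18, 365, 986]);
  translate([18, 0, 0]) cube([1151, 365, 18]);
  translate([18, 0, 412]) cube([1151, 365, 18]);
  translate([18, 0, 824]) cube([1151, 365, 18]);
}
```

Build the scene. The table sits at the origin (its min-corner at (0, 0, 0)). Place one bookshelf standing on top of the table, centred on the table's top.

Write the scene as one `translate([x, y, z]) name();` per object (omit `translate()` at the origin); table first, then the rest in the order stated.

table();
translate([192, 189, 716]) bookshelf();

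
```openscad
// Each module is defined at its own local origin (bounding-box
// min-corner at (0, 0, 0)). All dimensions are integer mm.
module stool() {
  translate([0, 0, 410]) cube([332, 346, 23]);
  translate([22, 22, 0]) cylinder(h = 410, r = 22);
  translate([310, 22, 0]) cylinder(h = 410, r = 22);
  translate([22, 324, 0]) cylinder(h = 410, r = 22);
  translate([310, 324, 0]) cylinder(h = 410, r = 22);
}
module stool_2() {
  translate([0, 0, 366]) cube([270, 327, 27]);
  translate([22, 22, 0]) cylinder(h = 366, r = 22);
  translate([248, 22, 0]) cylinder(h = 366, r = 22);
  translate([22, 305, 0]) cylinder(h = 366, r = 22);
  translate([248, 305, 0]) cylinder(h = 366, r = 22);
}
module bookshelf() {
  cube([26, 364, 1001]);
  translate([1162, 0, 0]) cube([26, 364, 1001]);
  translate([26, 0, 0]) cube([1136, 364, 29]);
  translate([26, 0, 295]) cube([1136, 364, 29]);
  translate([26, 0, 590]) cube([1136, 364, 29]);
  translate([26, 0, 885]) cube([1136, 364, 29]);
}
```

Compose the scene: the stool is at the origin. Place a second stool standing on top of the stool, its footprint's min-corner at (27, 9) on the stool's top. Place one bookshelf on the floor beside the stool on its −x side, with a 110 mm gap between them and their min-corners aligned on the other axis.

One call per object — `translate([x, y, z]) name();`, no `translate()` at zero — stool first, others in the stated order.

stool();
translate([27, 9, 433]) stool_2();
translate([-1298, 0, 0]) bookshelf();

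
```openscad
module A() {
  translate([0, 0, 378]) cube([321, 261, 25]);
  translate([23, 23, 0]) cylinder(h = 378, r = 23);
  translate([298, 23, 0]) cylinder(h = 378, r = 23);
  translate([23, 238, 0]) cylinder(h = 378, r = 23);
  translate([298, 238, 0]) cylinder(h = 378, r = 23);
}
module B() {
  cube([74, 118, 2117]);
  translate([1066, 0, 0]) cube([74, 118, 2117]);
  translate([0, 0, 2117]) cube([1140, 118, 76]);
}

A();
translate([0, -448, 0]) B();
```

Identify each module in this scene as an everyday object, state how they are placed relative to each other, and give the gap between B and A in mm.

A is a stool. B is a door frame. The door frame is on the floor beside the stool on its −y side. The gap between the door frame and the stool is 330 mm.

The door frame's nearest face is 330 mm from the stool's −y face.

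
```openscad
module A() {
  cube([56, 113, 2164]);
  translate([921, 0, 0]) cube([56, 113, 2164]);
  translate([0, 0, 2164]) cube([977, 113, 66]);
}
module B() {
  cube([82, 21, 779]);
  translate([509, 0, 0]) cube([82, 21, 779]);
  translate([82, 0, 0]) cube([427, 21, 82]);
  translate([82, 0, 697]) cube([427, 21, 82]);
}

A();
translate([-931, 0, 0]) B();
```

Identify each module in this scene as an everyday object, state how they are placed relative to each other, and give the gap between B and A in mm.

A is a door frame. B is a picture frame. The picture frame is on the floor beside the door frame on its −x side. The gap between the picture frame and the door frame is 340 mm.

The picture frame's nearest face is 340 mm from the door frame's −x face.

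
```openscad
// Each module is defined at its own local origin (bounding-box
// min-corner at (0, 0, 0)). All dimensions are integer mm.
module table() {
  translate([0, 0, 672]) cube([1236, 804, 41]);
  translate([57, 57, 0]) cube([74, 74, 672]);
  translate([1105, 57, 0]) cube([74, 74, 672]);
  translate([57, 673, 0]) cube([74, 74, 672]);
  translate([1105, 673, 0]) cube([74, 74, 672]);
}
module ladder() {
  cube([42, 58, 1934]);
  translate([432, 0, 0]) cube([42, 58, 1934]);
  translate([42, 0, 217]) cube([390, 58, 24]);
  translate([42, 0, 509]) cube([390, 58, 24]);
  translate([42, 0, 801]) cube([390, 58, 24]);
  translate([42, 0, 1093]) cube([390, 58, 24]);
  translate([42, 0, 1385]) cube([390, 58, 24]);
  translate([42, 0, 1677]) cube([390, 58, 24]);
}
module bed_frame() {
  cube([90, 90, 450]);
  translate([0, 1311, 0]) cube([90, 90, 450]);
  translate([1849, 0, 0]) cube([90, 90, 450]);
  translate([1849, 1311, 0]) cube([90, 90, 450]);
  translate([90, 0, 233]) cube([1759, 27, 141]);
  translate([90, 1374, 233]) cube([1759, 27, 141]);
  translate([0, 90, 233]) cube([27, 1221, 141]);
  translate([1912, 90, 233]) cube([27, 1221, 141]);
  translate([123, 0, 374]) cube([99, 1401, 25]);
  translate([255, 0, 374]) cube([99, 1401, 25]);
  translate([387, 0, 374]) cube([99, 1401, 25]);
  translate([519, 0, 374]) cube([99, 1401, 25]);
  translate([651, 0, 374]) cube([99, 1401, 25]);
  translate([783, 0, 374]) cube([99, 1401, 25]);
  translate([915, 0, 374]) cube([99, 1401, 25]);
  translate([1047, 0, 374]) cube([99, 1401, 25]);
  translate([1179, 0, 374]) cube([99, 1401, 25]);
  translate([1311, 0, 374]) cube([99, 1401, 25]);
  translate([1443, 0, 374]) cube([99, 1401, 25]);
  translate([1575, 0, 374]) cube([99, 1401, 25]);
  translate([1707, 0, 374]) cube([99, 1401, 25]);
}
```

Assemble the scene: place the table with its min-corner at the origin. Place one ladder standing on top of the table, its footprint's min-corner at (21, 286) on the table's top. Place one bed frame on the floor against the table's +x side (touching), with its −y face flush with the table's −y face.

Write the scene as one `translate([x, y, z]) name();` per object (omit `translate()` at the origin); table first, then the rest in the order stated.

table();
translate([21, 286, 713]) ladder();
translate([1236, 0, 0]) bed_frame();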